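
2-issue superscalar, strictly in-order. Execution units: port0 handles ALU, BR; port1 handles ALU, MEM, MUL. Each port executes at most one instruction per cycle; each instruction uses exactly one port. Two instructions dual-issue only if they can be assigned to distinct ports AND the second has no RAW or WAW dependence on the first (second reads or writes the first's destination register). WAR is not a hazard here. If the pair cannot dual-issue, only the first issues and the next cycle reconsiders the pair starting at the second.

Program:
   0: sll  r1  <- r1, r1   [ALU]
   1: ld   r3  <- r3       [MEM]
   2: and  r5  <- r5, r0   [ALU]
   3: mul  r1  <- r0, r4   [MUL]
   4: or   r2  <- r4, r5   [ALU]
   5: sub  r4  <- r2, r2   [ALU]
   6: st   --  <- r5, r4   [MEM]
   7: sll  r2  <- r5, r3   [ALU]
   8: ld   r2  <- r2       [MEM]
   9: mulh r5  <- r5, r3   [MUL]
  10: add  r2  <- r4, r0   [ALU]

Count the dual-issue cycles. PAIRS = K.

PAIRS = 4

0. sll;ld @i0&i1  | 2-wide
1. and;mul @i2&i3  | 2-wide
2. or @i4  | RAW r2
3. sub @i5  | RAW r4
4. st;sll @i6&i7  | 2-wide
5. ld @i8  | no-port MEM/MUL
6. mulh;add @i9&i10  | 2-wide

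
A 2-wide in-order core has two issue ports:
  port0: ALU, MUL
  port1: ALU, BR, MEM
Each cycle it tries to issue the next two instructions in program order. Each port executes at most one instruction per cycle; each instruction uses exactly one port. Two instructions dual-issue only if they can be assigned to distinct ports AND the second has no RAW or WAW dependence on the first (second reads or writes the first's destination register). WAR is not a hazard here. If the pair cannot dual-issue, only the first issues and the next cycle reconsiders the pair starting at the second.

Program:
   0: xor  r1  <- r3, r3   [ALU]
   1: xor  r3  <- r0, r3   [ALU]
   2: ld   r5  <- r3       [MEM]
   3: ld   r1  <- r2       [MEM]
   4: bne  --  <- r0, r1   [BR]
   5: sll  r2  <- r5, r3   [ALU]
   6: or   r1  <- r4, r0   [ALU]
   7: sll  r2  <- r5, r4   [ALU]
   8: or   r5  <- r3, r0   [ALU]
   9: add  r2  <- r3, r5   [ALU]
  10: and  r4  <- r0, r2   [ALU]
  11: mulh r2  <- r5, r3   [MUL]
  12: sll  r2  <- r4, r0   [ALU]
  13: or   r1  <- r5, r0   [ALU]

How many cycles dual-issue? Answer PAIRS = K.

PAIRS = 5

[0] i0,i1  xor xor  -- 2-wide
[1] i2  ld  -- no-port MEM/MEM
[2] i3  ld  -- no-port MEM/BR
[3] i4,i5  bne sll  -- 2-wide
[4] i6,i7  or sll  -- 2-wide
[5] i8  or  -- RAW r5
[6] i9  add  -- RAW r2
[7] i10,i11  and mulh  -- 2-wide
[8] i12,i13  sll or  -- 2-wide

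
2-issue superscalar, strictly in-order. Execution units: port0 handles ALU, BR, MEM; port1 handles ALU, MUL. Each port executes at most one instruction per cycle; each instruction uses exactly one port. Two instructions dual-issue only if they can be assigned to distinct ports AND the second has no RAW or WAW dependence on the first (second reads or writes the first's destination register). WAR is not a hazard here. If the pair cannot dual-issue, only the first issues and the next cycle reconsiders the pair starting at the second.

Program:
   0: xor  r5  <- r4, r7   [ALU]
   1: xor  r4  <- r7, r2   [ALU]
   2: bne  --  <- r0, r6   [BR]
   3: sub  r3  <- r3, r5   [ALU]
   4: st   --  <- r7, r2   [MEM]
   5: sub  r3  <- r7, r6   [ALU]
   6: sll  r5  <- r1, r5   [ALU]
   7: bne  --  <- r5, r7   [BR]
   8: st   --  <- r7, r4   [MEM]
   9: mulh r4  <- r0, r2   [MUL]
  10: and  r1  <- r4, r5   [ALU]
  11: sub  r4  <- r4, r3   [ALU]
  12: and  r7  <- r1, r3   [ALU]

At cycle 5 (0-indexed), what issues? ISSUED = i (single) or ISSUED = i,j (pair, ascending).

ISSUED = 8,9

#0 head=0: xor.ALU+xor.ALU i0&i1 2-wide
#1 head=2: bne.BR+sub.ALU i2&i3 2-wide
#2 head=4: st.MEM+sub.ALU i4&i5 2-wide
#3 head=6: sll.ALU i6 RAW r5
#4 head=7: bne.BR i7 no-port BR/MEM
#5 head=8: st.MEM+mulh.MUL i8&i9 2-wide
#6 head=10: and.ALU+sub.ALU i10&i11 2-wide
#7 head=12: and.ALU i12 tail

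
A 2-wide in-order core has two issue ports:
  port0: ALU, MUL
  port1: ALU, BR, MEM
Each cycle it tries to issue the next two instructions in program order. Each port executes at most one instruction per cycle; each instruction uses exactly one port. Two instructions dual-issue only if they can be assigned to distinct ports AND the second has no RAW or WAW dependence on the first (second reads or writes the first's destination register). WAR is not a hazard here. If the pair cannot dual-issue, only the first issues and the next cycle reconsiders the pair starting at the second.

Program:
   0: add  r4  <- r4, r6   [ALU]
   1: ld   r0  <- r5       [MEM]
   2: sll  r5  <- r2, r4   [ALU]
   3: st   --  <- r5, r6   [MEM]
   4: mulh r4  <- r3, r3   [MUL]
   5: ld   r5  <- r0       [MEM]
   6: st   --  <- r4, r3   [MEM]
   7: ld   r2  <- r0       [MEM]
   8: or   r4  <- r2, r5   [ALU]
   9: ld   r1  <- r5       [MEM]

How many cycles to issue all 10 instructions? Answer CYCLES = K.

t=0 i0/i1:add.ALU/ld.MEM ; dual
t=1 i2:sll.ALU ; RAW r5
t=2 i3/i4:st.MEM/mulh.MUL ; dual
t=3 i5:ld.MEM ; no-port MEM/MEM
t=4 i6:st.MEM ; no-port MEM/MEM
t=5 i7:ld.MEM ; RAW r2
t=6 i8/i9:or.ALU/ld.MEM ; dual

CYCLES = 7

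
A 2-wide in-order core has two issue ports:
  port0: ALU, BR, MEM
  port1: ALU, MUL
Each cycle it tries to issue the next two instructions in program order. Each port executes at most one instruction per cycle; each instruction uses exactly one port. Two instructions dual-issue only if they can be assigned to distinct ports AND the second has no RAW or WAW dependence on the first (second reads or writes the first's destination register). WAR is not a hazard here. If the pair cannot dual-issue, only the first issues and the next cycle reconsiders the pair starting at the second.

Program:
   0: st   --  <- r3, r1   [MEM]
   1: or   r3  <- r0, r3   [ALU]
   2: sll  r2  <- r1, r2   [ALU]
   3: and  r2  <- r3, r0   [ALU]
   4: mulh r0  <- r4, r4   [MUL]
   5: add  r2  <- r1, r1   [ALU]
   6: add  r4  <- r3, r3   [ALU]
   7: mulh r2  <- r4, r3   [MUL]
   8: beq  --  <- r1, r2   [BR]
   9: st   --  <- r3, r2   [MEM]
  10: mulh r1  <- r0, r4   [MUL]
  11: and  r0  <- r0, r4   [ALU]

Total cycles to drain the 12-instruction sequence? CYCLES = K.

CYCLES = 8

0. st.MEM/or.ALU @i0/i1  | 2-wide
1. sll.ALU @i2  | WAW r2
2. and.ALU/mulh.MUL @i3/i4  | 2-wide
3. add.ALU/add.ALU @i5/i6  | 2-wide
4. mulh.MUL @i7  | RAW r2
5. beq.BR @i8  | no-port BR/MEM
6. st.MEM/mulh.MUL @i9/i10  | 2-wide
7. and.ALU @i11  | tail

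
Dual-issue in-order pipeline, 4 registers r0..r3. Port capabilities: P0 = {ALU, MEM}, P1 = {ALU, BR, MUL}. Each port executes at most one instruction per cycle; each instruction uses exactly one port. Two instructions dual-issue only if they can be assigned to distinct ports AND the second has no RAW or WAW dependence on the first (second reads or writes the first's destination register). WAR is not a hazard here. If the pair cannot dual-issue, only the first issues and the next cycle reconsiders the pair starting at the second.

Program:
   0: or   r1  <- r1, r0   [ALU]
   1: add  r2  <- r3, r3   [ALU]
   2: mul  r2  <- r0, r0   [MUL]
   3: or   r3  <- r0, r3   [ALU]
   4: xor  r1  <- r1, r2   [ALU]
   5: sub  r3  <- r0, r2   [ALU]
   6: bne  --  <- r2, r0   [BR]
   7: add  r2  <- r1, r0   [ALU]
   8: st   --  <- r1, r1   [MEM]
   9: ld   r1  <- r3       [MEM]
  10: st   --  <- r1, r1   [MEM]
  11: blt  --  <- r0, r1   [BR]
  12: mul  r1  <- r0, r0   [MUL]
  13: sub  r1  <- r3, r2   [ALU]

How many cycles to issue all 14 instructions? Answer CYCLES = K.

CYCLES = 9

  cy0 -> i0,i1 (or+add) dual
  cy1 -> i2,i3 (mul+or) dual
  cy2 -> i4,i5 (xor+sub) dual
  cy3 -> i6,i7 (bne+add) dual
  cy4 -> i8 (st) no-port MEM/MEM
  cy5 -> i9 (ld) no-port MEM/MEM
  cy6 -> i10,i11 (st+blt) dual
  cy7 -> i12 (mul) WAW r1
  cy8 -> i13 (sub) tail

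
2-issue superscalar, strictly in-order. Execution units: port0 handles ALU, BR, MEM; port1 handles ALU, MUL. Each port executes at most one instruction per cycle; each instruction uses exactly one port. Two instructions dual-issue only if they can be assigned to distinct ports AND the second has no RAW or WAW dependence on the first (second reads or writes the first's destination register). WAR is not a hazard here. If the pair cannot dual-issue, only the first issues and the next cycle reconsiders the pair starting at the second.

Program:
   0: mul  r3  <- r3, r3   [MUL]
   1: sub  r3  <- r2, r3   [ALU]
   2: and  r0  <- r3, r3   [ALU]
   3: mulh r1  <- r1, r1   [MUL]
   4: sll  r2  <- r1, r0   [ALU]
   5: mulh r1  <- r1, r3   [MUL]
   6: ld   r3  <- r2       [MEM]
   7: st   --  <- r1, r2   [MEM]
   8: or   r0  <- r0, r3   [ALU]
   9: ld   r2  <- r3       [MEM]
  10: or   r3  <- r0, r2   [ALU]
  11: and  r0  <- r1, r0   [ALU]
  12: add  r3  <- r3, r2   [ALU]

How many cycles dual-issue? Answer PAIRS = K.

PAIRS = 4

#0 head=0: mul.MUL i0 RAW+WAW r3
#1 head=1: sub.ALU i1 RAW r3
#2 head=2: and.ALU mulh.MUL i2,i3 2-wide
#3 head=4: sll.ALU mulh.MUL i4,i5 2-wide
#4 head=6: ld.MEM i6 no-port MEM/MEM
#5 head=7: st.MEM or.ALU i7,i8 2-wide
#6 head=9: ld.MEM i9 RAW r2
#7 head=10: or.ALU and.ALU i10,i11 2-wide
#8 head=12: add.ALU i12 tail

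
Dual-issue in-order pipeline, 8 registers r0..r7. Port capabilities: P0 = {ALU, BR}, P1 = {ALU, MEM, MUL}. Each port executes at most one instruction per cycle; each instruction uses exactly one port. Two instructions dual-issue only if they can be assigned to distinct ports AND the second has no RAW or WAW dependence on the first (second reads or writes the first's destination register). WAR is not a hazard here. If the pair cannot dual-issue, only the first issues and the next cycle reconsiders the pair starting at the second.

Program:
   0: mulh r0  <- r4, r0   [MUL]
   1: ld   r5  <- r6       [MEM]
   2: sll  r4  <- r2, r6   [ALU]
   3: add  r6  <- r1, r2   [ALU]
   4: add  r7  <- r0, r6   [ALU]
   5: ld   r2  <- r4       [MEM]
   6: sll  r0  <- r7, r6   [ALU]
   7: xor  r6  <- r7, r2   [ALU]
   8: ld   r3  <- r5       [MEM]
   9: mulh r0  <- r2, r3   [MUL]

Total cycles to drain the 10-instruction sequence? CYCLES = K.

c0: i0 mulh.MUL  no-port MUL/MEM
c1: i1/i2 ld.MEM+sll.ALU  2-wide
c2: i3 add.ALU  RAW r6
c3: i4/i5 add.ALU+ld.MEM  2-wide
c4: i6/i7 sll.ALU+xor.ALU  2-wide
c5: i8 ld.MEM  no-port MEM/MUL
c6: i9 mulh.MUL  tail

CYCLES = 7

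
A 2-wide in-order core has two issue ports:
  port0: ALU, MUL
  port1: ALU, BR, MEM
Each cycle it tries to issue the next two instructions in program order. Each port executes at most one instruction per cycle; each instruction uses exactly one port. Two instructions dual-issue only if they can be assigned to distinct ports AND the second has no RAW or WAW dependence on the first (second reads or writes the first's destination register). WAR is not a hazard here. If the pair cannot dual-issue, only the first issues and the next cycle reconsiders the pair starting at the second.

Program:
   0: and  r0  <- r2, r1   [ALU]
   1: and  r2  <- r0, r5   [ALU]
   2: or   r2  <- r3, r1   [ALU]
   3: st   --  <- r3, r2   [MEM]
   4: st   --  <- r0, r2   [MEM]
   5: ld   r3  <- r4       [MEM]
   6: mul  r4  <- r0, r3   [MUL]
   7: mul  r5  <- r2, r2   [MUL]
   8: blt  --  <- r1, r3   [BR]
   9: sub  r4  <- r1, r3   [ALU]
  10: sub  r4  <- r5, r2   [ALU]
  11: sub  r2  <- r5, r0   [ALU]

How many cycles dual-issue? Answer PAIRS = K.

[0] i0  and.ALU  -- RAW r0
[1] i1  and.ALU  -- WAW r2
[2] i2  or.ALU  -- RAW r2
[3] i3  st.MEM  -- no-port MEM/MEM
[4] i4  st.MEM  -- no-port MEM/MEM
[5] i5  ld.MEM  -- RAW r3
[6] i6  mul.MUL  -- no-port MUL/MUL
[7] i7/i8  mul.MUL blt.BR  -- 2-wide
[8] i9  sub.ALU  -- WAW r4
[9] i10/i11  sub.ALU sub.ALU  -- 2-wide

PAIRS = 2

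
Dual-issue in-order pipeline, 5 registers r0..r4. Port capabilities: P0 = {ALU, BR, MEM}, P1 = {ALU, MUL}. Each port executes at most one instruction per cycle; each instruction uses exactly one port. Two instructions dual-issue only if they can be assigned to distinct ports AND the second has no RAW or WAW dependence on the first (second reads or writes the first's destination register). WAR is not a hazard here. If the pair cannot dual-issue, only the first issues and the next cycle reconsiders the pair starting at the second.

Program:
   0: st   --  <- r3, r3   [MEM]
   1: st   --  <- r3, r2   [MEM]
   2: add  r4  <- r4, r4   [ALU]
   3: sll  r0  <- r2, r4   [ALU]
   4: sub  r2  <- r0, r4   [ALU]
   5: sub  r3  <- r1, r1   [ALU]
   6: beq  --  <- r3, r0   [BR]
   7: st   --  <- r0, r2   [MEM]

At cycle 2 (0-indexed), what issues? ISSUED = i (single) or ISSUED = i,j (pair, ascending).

0. st.MEM @i0  | no-port MEM/MEM
1. st.MEM add.ALU @i1,i2  | 2-wide
2. sll.ALU @i3  | RAW r0
3. sub.ALU sub.ALU @i4,i5  | 2-wide
4. beq.BR @i6  | no-port BR/MEM
5. st.MEM @i7  | tail

ISSUED = 3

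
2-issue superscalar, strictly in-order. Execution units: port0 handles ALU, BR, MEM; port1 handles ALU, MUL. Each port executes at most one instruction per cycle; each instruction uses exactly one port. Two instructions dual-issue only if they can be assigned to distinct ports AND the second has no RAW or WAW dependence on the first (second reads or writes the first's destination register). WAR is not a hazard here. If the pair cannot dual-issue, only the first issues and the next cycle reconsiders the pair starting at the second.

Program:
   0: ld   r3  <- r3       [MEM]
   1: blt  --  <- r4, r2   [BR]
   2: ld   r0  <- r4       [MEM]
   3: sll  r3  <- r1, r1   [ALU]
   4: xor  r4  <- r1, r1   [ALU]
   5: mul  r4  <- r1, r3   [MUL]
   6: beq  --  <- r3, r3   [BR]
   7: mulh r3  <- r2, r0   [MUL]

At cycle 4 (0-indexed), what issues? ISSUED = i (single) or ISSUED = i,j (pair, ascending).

ISSUED = 5,6

#0 head=0: ld.MEM i0 no-port MEM/BR
#1 head=1: blt.BR i1 no-port BR/MEM
#2 head=2: ld.MEM/sll.ALU i2&i3 pair
#3 head=4: xor.ALU i4 WAW r4
#4 head=5: mul.MUL/beq.BR i5&i6 pair
#5 head=7: mulh.MUL i7 tail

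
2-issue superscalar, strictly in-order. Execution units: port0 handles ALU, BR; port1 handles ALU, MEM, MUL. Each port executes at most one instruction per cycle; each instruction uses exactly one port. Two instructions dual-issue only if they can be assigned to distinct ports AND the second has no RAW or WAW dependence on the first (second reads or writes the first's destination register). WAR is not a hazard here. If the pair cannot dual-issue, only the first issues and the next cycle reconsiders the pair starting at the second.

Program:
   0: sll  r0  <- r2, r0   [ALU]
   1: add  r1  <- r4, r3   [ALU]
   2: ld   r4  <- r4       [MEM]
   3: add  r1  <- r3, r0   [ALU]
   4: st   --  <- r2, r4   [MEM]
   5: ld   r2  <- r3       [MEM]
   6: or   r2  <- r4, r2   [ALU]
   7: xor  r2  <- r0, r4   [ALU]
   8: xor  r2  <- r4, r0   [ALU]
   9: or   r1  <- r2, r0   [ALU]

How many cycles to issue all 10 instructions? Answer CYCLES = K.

CYCLES = 8

[0] i0,i1  sll/add  -- 2-wide
[1] i2,i3  ld/add  -- 2-wide
[2] i4  st  -- no-port MEM/MEM
[3] i5  ld  -- RAW+WAW r2
[4] i6  or  -- WAW r2
[5] i7  xor  -- WAW r2
[6] i8  xor  -- RAW r2
[7] i9  or  -- tail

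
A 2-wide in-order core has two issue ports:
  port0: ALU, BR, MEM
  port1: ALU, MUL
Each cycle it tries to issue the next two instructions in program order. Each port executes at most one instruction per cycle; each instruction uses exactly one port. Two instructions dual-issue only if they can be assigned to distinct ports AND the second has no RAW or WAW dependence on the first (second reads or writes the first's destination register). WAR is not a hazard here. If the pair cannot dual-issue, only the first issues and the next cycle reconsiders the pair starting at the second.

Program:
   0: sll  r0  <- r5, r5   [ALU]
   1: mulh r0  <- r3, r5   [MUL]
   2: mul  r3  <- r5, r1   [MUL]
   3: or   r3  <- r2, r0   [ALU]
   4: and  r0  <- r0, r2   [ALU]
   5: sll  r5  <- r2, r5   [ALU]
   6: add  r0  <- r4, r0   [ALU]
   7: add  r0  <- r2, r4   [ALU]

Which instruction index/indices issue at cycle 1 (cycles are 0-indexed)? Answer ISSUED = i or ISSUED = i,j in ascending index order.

ISSUED = 1

[0] i0  sll  -- WAW r0
[1] i1  mulh  -- no-port MUL/MUL
[2] i2  mul  -- WAW r3
[3] i3+i4  or+and  -- dual
[4] i5+i6  sll+add  -- dual
[5] i7  add  -- tail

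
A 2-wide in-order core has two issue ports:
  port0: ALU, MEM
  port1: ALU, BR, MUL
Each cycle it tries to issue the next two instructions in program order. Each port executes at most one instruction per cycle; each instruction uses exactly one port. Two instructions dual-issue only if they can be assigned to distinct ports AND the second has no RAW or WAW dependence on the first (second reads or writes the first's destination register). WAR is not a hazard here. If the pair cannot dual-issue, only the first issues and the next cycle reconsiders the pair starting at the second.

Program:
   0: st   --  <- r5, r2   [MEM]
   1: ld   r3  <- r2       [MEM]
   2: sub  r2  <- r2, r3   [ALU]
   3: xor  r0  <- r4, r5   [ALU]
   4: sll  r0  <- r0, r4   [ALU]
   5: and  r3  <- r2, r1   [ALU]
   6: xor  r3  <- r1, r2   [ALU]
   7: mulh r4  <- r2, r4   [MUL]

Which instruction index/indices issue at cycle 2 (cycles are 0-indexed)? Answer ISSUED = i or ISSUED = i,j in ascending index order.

#0 head=0: st.MEM i0 no-port MEM/MEM
#1 head=1: ld.MEM i1 RAW r3
#2 head=2: sub.ALU xor.ALU i2,i3 2-wide
#3 head=4: sll.ALU and.ALU i4,i5 2-wide
#4 head=6: xor.ALU mulh.MUL i6,i7 2-wide

ISSUED = 2,3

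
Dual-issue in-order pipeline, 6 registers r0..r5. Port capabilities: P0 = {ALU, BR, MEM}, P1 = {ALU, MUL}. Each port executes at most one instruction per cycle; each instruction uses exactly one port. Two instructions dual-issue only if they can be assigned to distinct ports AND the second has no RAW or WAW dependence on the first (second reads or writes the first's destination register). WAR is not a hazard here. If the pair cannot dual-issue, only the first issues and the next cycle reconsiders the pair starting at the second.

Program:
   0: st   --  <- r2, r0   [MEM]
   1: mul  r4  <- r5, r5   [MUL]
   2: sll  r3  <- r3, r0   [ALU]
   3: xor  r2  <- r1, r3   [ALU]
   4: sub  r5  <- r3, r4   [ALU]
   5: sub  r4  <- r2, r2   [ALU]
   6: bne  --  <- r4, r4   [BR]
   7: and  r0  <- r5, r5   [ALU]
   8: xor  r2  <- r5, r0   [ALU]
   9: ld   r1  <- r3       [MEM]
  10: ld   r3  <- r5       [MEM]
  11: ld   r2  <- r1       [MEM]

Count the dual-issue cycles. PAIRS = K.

PAIRS = 4

[0] i0/i1  st.MEM;mul.MUL  -- pair
[1] i2  sll.ALU  -- RAW r3
[2] i3/i4  xor.ALU;sub.ALU  -- pair
[3] i5  sub.ALU  -- RAW r4
[4] i6/i7  bne.BR;and.ALU  -- pair
[5] i8/i9  xor.ALU;ld.MEM  -- pair
[6] i10  ld.MEM  -- no-port MEM/MEM
[7] i11  ld.MEM  -- tail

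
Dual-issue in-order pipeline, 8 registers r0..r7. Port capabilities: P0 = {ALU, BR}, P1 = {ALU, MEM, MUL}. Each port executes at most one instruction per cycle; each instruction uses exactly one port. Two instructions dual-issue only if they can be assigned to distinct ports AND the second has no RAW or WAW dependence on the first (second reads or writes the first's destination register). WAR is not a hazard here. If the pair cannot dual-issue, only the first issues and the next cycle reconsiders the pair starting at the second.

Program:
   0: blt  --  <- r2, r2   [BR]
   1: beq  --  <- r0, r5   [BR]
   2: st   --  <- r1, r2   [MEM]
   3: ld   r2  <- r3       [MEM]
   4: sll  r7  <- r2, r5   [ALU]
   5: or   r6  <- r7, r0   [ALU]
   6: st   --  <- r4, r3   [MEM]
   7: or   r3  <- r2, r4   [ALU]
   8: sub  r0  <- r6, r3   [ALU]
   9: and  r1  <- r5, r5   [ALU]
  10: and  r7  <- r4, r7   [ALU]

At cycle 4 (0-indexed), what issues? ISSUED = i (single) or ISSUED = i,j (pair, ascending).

ISSUED = 5,6

0. blt @i0  | no-port BR/BR
1. beq;st @i1&i2  | pair
2. ld @i3  | RAW r2
3. sll @i4  | RAW r7
4. or;st @i5&i6  | pair
5. or @i7  | RAW r3
6. sub;and @i8&i9  | pair
7. and @i10  | tail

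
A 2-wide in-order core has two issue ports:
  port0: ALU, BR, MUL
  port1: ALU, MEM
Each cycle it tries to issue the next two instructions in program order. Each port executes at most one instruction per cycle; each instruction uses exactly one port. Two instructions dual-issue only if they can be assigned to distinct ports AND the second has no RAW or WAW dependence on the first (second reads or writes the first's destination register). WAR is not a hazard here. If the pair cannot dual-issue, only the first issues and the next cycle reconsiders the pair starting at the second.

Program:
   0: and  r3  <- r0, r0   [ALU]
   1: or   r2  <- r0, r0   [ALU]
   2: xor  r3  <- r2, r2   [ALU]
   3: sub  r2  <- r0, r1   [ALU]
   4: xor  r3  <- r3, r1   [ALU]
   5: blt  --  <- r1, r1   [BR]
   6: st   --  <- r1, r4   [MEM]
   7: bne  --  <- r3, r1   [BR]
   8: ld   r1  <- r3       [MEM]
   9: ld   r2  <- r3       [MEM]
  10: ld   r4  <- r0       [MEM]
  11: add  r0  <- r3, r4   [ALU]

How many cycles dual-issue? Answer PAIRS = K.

PAIRS = 4

[0] i0+i1  and/or  -- dual
[1] i2+i3  xor/sub  -- dual
[2] i4+i5  xor/blt  -- dual
[3] i6+i7  st/bne  -- dual
[4] i8  ld  -- no-port MEM/MEM
[5] i9  ld  -- no-port MEM/MEM
[6] i10  ld  -- RAW r4
[7] i11  add  -- tail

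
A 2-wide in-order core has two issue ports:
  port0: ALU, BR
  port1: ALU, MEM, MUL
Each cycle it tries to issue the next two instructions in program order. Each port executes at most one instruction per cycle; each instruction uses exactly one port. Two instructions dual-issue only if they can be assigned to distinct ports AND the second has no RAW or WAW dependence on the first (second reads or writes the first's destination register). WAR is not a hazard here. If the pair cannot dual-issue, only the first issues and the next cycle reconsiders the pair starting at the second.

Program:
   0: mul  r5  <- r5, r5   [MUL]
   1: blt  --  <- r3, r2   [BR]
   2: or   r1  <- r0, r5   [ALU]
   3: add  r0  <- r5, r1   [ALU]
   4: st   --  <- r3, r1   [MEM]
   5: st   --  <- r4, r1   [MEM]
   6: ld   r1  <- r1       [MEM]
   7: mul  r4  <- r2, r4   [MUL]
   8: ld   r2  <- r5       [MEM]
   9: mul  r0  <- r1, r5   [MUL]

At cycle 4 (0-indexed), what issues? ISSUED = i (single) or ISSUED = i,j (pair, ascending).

ISSUED = 6

t=0 i0+i1:mul.MUL/blt.BR ; 2-wide
t=1 i2:or.ALU ; RAW r1
t=2 i3+i4:add.ALU/st.MEM ; 2-wide
t=3 i5:st.MEM ; no-port MEM/MEM
t=4 i6:ld.MEM ; no-port MEM/MUL
t=5 i7:mul.MUL ; no-port MUL/MEM
t=6 i8:ld.MEM ; no-port MEM/MUL
t=7 i9:mul.MUL ; tail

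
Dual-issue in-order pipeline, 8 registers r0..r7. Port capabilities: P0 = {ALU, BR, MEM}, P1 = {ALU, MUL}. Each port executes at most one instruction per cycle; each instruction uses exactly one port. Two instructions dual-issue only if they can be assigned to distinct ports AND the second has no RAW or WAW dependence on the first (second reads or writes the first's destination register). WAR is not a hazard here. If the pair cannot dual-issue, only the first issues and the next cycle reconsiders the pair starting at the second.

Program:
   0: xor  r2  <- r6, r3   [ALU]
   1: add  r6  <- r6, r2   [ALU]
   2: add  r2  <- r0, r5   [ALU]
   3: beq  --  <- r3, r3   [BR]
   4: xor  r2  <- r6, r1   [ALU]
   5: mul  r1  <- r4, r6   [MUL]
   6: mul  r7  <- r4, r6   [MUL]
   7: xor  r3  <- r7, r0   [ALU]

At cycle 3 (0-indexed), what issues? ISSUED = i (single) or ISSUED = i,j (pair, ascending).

[0] i0  xor.ALU  -- RAW r2
[1] i1,i2  add.ALU;add.ALU  -- pair
[2] i3,i4  beq.BR;xor.ALU  -- pair
[3] i5  mul.MUL  -- no-port MUL/MUL
[4] i6  mul.MUL  -- RAW r7
[5] i7  xor.ALU  -- tail

ISSUED = 5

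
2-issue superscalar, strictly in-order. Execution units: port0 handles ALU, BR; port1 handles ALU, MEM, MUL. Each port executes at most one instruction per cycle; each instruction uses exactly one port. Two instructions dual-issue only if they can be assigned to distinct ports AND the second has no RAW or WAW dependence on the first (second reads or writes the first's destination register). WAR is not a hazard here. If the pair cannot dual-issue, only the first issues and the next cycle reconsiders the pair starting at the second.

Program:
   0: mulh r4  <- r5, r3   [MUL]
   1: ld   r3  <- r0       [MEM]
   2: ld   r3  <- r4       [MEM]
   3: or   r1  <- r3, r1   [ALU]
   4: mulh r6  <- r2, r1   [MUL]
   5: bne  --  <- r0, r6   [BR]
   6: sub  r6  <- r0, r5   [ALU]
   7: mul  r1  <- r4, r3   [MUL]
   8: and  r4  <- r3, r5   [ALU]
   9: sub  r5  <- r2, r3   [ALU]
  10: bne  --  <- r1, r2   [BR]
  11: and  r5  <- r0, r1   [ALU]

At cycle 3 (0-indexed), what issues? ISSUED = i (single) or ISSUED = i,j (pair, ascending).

ISSUED = 3

c0: i0 mulh  no-port MUL/MEM
c1: i1 ld  no-port MEM/MEM
c2: i2 ld  RAW r3
c3: i3 or  RAW r1
c4: i4 mulh  RAW r6
c5: i5/i6 bne/sub  dual
c6: i7/i8 mul/and  dual
c7: i9/i10 sub/bne  dual
c8: i11 and  tail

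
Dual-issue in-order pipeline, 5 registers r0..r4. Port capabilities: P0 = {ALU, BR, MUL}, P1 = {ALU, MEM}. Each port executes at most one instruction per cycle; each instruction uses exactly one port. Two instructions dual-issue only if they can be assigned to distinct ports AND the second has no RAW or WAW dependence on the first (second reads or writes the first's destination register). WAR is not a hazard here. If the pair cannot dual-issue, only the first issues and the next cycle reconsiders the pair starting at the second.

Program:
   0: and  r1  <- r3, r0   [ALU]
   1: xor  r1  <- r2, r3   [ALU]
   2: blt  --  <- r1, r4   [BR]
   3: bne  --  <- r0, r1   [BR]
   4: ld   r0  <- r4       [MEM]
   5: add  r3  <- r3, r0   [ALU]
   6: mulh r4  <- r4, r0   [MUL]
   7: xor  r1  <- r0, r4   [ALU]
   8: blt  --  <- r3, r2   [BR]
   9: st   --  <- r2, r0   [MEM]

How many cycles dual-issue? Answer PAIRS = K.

PAIRS = 3

c0: i0 and.ALU  WAW r1
c1: i1 xor.ALU  RAW r1
c2: i2 blt.BR  no-port BR/BR
c3: i3+i4 bne.BR;ld.MEM  dual
c4: i5+i6 add.ALU;mulh.MUL  dual
c5: i7+i8 xor.ALU;blt.BR  dual
c6: i9 st.MEM  tail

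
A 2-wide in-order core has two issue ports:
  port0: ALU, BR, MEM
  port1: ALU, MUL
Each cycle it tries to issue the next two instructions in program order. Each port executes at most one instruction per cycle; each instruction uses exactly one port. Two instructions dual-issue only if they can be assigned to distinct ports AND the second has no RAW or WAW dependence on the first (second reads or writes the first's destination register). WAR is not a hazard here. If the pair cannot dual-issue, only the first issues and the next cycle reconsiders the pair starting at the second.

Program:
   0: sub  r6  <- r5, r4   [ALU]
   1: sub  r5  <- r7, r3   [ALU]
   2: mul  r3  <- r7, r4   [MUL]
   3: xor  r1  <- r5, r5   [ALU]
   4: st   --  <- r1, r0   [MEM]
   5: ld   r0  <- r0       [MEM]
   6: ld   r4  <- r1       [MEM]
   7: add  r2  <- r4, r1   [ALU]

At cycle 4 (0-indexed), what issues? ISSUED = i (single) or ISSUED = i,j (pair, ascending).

ISSUED = 6

#0 head=0: sub.ALU+sub.ALU i0/i1 pair
#1 head=2: mul.MUL+xor.ALU i2/i3 pair
#2 head=4: st.MEM i4 no-port MEM/MEM
#3 head=5: ld.MEM i5 no-port MEM/MEM
#4 head=6: ld.MEM i6 RAW r4
#5 head=7: add.ALU i7 tail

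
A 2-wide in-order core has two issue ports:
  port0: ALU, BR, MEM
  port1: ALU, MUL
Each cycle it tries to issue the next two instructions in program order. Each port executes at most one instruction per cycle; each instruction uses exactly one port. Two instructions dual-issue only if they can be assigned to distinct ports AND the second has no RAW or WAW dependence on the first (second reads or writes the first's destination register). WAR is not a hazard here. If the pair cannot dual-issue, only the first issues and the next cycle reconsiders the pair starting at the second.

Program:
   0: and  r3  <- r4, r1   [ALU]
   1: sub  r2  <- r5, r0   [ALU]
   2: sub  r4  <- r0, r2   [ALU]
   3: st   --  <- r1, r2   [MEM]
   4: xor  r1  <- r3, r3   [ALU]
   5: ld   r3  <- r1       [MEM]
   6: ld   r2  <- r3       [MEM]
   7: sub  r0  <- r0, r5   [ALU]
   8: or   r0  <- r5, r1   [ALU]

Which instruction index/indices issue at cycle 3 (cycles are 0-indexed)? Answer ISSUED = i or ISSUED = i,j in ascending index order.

ISSUED = 5

  cy0 -> i0/i1 (and sub) dual
  cy1 -> i2/i3 (sub st) dual
  cy2 -> i4 (xor) RAW r1
  cy3 -> i5 (ld) no-port MEM/MEM
  cy4 -> i6/i7 (ld sub) dual
  cy5 -> i8 (or) tail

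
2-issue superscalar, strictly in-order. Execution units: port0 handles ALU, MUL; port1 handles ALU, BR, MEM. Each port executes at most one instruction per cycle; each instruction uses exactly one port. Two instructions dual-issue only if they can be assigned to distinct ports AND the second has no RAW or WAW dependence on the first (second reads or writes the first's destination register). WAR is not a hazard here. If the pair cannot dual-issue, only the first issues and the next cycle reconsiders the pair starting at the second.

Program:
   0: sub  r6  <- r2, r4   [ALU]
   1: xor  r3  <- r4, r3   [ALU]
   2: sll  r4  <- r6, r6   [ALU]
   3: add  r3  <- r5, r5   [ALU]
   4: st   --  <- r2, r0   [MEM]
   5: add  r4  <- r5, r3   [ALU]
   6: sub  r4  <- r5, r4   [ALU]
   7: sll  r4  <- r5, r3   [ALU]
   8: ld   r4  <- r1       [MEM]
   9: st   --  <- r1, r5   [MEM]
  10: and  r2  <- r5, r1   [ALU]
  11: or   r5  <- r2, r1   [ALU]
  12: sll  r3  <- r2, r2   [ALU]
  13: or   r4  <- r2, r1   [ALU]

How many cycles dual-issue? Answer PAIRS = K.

  cy0 -> i0/i1 (sub.ALU xor.ALU) dual
  cy1 -> i2/i3 (sll.ALU add.ALU) dual
  cy2 -> i4/i5 (st.MEM add.ALU) dual
  cy3 -> i6 (sub.ALU) WAW r4
  cy4 -> i7 (sll.ALU) WAW r4
  cy5 -> i8 (ld.MEM) no-port MEM/MEM
  cy6 -> i9/i10 (st.MEM and.ALU) dual
  cy7 -> i11/i12 (or.ALU sll.ALU) dual
  cy8 -> i13 (or.ALU) tail

PAIRS = 5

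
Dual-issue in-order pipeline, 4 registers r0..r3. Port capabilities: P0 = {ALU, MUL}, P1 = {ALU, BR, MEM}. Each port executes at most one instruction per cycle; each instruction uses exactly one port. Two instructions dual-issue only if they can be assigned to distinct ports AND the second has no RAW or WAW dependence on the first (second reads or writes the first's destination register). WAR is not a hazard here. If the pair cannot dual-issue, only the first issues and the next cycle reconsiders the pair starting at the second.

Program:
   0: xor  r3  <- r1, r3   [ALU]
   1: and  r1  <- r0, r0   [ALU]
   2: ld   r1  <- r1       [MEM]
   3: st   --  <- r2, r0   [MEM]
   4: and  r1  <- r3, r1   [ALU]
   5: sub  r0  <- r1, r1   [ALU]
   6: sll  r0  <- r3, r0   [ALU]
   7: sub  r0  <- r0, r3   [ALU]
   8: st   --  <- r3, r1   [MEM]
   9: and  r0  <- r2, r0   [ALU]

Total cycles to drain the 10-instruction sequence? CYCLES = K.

[0] i0&i1  xor+and  -- 2-wide
[1] i2  ld  -- no-port MEM/MEM
[2] i3&i4  st+and  -- 2-wide
[3] i5  sub  -- RAW+WAW r0
[4] i6  sll  -- RAW+WAW r0
[5] i7&i8  sub+st  -- 2-wide
[6] i9  and  -- tail

CYCLES = 7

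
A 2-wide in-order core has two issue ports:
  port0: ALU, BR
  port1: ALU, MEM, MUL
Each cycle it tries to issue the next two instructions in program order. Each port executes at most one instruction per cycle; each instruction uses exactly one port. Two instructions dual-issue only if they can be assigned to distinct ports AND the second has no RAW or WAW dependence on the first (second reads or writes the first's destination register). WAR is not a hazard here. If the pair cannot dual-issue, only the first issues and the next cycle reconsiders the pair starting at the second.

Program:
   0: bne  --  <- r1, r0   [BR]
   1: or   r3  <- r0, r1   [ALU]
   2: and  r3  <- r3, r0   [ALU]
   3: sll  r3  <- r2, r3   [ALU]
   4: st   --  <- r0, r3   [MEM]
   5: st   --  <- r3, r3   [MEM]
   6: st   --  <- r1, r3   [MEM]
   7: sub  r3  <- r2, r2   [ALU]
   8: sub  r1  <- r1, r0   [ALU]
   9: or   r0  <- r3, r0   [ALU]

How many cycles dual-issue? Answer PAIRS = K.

PAIRS = 3

[0] i0,i1  bne.BR;or.ALU  -- 2-wide
[1] i2  and.ALU  -- RAW+WAW r3
[2] i3  sll.ALU  -- RAW r3
[3] i4  st.MEM  -- no-port MEM/MEM
[4] i5  st.MEM  -- no-port MEM/MEM
[5] i6,i7  st.MEM;sub.ALU  -- 2-wide
[6] i8,i9  sub.ALU;or.ALU  -- 2-wide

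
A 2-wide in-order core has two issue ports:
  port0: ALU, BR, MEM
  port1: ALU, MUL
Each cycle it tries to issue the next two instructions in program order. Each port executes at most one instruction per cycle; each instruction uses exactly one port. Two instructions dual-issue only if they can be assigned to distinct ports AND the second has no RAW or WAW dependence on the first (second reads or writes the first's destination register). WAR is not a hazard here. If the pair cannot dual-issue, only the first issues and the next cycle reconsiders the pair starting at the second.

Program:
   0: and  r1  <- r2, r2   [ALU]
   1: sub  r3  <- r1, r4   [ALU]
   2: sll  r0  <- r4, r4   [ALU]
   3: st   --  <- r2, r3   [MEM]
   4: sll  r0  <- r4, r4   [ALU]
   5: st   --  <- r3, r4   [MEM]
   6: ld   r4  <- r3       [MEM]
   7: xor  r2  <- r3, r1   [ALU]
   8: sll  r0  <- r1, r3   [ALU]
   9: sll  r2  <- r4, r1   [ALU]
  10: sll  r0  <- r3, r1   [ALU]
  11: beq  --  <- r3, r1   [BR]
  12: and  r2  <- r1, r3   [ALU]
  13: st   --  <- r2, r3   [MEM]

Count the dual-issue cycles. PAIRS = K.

[0] i0  and  -- RAW r1
[1] i1/i2  sub;sll  -- 2-wide
[2] i3/i4  st;sll  -- 2-wide
[3] i5  st  -- no-port MEM/MEM
[4] i6/i7  ld;xor  -- 2-wide
[5] i8/i9  sll;sll  -- 2-wide
[6] i10/i11  sll;beq  -- 2-wide
[7] i12  and  -- RAW r2
[8] i13  st  -- tail

PAIRS = 5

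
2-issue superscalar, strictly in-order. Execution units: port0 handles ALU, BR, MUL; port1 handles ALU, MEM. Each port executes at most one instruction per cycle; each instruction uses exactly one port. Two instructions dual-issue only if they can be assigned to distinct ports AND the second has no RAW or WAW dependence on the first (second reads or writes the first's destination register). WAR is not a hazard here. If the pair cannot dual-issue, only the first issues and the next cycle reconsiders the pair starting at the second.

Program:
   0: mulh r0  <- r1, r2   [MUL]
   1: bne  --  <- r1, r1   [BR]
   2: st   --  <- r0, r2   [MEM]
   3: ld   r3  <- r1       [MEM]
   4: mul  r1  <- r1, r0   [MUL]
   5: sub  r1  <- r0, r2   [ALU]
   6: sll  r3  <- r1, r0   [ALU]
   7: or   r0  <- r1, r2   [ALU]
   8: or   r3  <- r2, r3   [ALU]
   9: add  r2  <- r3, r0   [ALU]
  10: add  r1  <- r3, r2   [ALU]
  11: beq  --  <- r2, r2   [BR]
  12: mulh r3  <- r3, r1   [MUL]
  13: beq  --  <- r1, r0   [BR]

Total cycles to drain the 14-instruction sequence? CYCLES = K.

CYCLES = 10

  cy0 -> i0 (mulh.MUL) no-port MUL/BR
  cy1 -> i1&i2 (bne.BR+st.MEM) dual
  cy2 -> i3&i4 (ld.MEM+mul.MUL) dual
  cy3 -> i5 (sub.ALU) RAW r1
  cy4 -> i6&i7 (sll.ALU+or.ALU) dual
  cy5 -> i8 (or.ALU) RAW r3
  cy6 -> i9 (add.ALU) RAW r2
  cy7 -> i10&i11 (add.ALU+beq.BR) dual
  cy8 -> i12 (mulh.MUL) no-port MUL/BR
  cy9 -> i13 (beq.BR) tail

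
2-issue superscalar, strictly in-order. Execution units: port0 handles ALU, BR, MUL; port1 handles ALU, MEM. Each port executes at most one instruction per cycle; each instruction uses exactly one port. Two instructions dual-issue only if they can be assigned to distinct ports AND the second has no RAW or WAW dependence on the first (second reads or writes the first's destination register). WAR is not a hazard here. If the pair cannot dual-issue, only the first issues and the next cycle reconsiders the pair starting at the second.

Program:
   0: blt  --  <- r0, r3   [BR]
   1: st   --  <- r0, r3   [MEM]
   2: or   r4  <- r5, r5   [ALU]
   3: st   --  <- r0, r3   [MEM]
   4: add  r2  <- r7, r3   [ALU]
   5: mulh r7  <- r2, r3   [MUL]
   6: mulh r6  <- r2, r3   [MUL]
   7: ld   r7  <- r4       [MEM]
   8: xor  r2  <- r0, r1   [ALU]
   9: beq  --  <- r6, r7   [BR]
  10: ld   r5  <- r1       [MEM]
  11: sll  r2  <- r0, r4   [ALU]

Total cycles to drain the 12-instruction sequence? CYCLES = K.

CYCLES = 7

c0: i0&i1 blt.BR/st.MEM  pair
c1: i2&i3 or.ALU/st.MEM  pair
c2: i4 add.ALU  RAW r2
c3: i5 mulh.MUL  no-port MUL/MUL
c4: i6&i7 mulh.MUL/ld.MEM  pair
c5: i8&i9 xor.ALU/beq.BR  pair
c6: i10&i11 ld.MEM/sll.ALU  pair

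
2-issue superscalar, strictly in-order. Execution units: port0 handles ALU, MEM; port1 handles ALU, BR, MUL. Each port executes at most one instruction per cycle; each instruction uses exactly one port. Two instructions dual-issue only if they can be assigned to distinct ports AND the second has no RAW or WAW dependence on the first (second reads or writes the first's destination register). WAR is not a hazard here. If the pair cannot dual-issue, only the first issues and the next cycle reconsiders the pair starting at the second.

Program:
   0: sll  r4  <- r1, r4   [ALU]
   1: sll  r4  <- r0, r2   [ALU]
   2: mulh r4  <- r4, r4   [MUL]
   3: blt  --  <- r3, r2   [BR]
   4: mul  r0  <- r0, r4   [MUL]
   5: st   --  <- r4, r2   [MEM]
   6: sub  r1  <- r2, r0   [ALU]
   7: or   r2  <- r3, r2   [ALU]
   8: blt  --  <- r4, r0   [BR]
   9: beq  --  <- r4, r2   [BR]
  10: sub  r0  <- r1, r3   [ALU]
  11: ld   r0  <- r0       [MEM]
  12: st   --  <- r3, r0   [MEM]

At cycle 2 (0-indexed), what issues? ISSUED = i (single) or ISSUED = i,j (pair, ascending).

ISSUED = 2

c0: i0 sll.ALU  WAW r4
c1: i1 sll.ALU  RAW+WAW r4
c2: i2 mulh.MUL  no-port MUL/BR
c3: i3 blt.BR  no-port BR/MUL
c4: i4/i5 mul.MUL/st.MEM  dual
c5: i6/i7 sub.ALU/or.ALU  dual
c6: i8 blt.BR  no-port BR/BR
c7: i9/i10 beq.BR/sub.ALU  dual
c8: i11 ld.MEM  no-port MEM/MEM
c9: i12 st.MEM  tail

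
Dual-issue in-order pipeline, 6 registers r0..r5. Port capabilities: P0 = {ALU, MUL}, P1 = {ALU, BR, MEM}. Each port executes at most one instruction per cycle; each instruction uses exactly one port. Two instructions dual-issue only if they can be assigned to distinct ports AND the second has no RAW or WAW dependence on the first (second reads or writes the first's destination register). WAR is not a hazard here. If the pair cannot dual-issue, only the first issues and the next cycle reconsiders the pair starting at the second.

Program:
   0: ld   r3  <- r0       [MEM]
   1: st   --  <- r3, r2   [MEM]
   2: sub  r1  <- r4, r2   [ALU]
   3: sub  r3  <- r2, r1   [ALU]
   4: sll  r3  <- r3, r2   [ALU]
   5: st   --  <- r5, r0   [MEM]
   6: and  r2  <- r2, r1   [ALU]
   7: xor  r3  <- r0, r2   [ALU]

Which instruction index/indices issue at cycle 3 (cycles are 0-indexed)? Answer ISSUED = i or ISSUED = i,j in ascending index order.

  cy0 -> i0 (ld) no-port MEM/MEM
  cy1 -> i1&i2 (st+sub) pair
  cy2 -> i3 (sub) RAW+WAW r3
  cy3 -> i4&i5 (sll+st) pair
  cy4 -> i6 (and) RAW r2
  cy5 -> i7 (xor) tail

ISSUED = 4,5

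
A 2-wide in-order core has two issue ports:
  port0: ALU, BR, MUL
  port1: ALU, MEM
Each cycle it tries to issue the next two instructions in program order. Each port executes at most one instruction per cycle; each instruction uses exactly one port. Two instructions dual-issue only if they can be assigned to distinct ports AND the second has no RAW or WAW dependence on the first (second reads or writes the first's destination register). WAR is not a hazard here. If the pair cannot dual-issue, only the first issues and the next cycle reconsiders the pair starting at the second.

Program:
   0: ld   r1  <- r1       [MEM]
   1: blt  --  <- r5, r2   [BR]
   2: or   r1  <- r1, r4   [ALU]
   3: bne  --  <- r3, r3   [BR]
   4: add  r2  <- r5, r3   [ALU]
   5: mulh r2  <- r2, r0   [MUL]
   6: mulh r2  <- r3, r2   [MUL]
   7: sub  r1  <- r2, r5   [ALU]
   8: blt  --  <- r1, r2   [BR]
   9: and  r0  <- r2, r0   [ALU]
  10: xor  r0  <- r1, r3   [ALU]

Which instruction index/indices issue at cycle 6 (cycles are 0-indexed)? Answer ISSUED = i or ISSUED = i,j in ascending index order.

ISSUED = 8,9

t=0 i0,i1:ld+blt ; 2-wide
t=1 i2,i3:or+bne ; 2-wide
t=2 i4:add ; RAW+WAW r2
t=3 i5:mulh ; no-port MUL/MUL
t=4 i6:mulh ; RAW r2
t=5 i7:sub ; RAW r1
t=6 i8,i9:blt+and ; 2-wide
t=7 i10:xor ; tail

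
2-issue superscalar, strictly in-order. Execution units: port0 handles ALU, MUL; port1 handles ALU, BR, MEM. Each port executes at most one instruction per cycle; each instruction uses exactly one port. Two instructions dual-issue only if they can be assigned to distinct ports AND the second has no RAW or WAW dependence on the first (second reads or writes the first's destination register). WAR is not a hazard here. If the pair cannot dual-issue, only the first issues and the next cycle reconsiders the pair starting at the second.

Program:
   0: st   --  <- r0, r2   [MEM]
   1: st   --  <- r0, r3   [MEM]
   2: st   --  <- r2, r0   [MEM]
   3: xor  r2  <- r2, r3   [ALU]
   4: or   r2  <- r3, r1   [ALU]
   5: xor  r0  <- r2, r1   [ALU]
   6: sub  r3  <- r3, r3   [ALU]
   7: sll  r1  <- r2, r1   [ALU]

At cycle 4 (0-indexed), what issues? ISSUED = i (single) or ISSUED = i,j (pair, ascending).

#0 head=0: st i0 no-port MEM/MEM
#1 head=1: st i1 no-port MEM/MEM
#2 head=2: st xor i2,i3 2-wide
#3 head=4: or i4 RAW r2
#4 head=5: xor sub i5,i6 2-wide
#5 head=7: sll i7 tail

ISSUED = 5,6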